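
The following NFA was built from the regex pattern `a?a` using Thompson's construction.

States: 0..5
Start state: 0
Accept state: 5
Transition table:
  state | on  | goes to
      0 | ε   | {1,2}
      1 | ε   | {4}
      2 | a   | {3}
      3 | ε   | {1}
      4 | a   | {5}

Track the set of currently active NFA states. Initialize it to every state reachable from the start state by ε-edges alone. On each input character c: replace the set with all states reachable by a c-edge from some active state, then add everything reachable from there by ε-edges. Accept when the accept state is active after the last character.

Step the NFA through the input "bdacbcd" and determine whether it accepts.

S₀ = ε-closure({0}) = {0,1,2,4}
'b' @ 1: {}  — dead — no transitions
rest 'dacbcd' ignored (set empty)
end set {} — state 5 not in

Answer: REJECT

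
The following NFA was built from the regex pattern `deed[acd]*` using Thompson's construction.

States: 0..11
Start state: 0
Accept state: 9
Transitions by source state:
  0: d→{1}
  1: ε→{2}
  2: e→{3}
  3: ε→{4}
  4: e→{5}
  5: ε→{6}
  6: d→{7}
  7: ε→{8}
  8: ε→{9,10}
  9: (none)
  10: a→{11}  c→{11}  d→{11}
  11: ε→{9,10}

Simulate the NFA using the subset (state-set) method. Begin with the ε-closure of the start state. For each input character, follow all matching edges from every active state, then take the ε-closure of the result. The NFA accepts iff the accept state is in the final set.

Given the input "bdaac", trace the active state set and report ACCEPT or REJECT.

Answer: REJECT

Trace:
start: ε-closure({0}) = {0}
'b' @ 1: {}  — state set empty
rest 'daac' ignored (set empty)
end set {} — state 9 not in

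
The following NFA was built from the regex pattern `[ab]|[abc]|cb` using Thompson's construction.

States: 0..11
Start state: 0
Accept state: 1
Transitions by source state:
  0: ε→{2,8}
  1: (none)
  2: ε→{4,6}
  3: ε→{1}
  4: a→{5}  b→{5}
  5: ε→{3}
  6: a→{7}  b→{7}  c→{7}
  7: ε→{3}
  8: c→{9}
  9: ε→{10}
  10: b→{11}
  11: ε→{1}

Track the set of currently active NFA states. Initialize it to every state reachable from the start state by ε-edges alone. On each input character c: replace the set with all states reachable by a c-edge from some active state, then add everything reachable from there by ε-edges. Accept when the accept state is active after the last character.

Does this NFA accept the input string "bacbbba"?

start: ε-closure({0}) = {0,2,4,6,8}
'b' @ 1: {1,3,5,7}  ✓accept
'a' @ 2: {}  — state set empty
rest 'cbbba' ignored (set empty)
end set {} — state 1 not in

Answer: REJECT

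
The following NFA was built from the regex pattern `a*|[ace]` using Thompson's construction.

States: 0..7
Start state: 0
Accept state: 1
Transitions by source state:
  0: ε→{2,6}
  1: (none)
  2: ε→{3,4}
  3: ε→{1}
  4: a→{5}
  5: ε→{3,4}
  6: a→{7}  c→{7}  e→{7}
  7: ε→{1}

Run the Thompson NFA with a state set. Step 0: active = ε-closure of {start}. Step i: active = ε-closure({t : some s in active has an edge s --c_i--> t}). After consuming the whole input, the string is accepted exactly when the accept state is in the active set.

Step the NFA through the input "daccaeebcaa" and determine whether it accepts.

Answer: REJECT

Trace:
S₀ = ε-closure({0}) = {0,1,2,3,4,6}
'd' @ 1: {}  — dead — no transitions
rest 'accaeebcaa' ignored (set empty)
final: {}; accept 1 not in set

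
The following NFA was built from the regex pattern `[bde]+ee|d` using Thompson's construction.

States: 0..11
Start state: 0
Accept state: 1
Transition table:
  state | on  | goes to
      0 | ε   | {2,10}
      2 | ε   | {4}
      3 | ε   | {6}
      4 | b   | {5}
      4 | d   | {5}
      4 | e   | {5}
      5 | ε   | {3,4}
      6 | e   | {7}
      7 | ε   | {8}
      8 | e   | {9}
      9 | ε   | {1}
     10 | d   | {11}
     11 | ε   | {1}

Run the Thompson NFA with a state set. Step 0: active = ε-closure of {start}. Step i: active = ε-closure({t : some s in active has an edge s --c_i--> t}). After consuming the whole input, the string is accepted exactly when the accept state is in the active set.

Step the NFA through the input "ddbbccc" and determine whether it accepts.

initial (ε-close {0}): {0,2,4,10}
'd' @ 1: {1,3,4,5,6,11}  [accepting]
'd' @ 2: {3,4,5,6}
'b' @ 3: {3,4,5,6}
'b' @ 4: {3,4,5,6}
'c' @ 5: {}  — state set empty
rest 'cc' ignored (set empty)
after full input: {}  (accept=1 not in)

Answer: REJECT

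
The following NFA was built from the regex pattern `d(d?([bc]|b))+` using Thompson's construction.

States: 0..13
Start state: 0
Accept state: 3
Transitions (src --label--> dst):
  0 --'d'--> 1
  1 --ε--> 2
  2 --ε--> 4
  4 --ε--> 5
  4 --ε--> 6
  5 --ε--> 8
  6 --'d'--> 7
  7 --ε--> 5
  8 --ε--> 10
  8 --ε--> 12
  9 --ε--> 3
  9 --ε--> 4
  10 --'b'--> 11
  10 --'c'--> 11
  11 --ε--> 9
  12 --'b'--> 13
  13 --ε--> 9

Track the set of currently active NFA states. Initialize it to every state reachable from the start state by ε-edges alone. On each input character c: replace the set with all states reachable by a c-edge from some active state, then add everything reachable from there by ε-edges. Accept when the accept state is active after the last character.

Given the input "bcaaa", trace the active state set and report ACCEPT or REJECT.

Answer: REJECT

Derivation:
S₀ = ε-closure({0}) = {0}
'b' @ 1: {}  — no active states
rest 'caaa' ignored (set empty)
end set {} — state 3 not in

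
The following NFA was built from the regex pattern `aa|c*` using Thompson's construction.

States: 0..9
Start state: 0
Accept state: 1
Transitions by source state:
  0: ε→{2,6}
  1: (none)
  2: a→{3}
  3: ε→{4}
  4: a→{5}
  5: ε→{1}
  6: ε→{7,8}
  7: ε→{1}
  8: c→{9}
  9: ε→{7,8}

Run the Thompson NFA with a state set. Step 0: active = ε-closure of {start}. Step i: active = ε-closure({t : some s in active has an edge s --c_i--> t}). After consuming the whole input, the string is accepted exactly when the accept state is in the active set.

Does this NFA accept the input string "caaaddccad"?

S₀ = ε-closure({0}) = {0,1,2,6,7,8}
'c' @ 1: {1,7,8,9}  (accept∈set)
'a' @ 2: {}  — state set empty
rest 'aaddccad' ignored (set empty)
after full input: {}  (accept=1 not in)

Answer: REJECT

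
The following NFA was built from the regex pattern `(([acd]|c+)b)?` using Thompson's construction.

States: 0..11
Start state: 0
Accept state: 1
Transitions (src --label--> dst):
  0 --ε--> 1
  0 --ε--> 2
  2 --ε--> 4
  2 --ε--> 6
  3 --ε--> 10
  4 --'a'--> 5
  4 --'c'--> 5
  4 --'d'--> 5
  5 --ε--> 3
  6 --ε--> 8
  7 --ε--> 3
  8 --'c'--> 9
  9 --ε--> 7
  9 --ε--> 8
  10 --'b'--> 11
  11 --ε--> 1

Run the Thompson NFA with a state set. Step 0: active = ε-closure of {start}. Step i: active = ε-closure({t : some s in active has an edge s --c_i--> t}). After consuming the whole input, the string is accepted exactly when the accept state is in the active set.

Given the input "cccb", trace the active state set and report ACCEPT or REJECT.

initial (ε-close {0}): {0,1,2,4,6,8}
'c' @ 1: {3,5,7,8,9,10}
'c' @ 2: {3,7,8,9,10}
'c' @ 3: {3,7,8,9,10}
'b' @ 4: {1,11}  (accept∈set)
final: {1,11}; accept 1 in set

Answer: ACCEPT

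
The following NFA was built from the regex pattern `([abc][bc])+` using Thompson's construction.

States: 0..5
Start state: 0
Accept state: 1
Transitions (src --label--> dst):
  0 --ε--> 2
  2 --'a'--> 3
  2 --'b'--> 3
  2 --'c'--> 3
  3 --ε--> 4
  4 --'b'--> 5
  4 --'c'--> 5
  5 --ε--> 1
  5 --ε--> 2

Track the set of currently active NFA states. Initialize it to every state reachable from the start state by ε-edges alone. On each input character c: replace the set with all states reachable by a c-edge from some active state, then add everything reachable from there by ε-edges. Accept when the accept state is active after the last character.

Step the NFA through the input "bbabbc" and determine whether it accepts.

Answer: ACCEPT

Derivation:
initial (ε-close {0}): {0,2}
'b' @ 1: {3,4}
'b' @ 2: {1,2,5}  [accepting]
'a' @ 3: {3,4}
'b' @ 4: {1,2,5}  [accepting]
'b' @ 5: {3,4}
'c' @ 6: {1,2,5}  [accepting]
final: {1,2,5}; accept 1 in set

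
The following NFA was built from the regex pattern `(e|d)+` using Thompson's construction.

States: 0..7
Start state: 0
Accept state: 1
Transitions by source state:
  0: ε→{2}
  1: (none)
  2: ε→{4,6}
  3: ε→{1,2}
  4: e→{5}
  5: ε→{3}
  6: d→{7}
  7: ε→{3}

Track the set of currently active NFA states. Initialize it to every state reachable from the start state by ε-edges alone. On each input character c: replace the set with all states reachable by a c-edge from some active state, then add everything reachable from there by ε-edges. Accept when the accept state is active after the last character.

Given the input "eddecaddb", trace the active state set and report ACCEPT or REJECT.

initial (ε-close {0}): {0,2,4,6}
'e' @ 1: {1,2,3,4,5,6}  (accept∈set)
'd' @ 2: {1,2,3,4,6,7}  (accept∈set)
'd' @ 3: {1,2,3,4,6,7}  (accept∈set)
'e' @ 4: {1,2,3,4,5,6}  (accept∈set)
'c' @ 5: {}  — no active states
rest 'addb' ignored (set empty)
end set {} — state 1 not in

Answer: REJECT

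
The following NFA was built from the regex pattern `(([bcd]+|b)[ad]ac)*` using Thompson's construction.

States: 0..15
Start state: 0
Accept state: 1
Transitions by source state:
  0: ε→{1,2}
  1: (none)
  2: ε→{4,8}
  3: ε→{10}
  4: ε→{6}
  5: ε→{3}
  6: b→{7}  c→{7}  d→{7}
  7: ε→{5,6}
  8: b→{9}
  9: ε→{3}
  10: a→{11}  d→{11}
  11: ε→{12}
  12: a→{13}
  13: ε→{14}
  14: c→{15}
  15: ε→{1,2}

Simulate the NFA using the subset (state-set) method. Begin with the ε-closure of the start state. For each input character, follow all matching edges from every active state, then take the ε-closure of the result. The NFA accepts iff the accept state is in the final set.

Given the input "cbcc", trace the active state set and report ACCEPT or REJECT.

start: ε-closure({0}) = {0,1,2,4,6,8}
'c' @ 1: {3,5,6,7,10}
'b' @ 2: {3,5,6,7,10}
'c' @ 3: {3,5,6,7,10}
'c' @ 4: {3,5,6,7,10}
final: {3,5,6,7,10}; accept 1 not in set

Answer: REJECT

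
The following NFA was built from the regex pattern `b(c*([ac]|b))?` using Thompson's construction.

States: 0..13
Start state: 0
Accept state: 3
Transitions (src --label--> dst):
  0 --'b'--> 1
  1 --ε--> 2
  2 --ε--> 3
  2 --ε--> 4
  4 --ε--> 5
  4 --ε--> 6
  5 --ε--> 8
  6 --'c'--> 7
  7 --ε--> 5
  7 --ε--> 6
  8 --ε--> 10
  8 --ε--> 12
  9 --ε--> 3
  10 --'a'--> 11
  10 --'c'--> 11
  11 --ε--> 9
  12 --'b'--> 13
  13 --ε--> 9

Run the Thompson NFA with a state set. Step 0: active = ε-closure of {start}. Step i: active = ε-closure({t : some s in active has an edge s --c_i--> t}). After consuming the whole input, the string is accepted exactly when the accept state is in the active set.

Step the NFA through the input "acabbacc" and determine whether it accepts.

S₀ = ε-closure({0}) = {0}
'a' @ 1: {}  — no active states
rest 'cabbacc' ignored (set empty)
end set {} — state 3 not in

Answer: REJECT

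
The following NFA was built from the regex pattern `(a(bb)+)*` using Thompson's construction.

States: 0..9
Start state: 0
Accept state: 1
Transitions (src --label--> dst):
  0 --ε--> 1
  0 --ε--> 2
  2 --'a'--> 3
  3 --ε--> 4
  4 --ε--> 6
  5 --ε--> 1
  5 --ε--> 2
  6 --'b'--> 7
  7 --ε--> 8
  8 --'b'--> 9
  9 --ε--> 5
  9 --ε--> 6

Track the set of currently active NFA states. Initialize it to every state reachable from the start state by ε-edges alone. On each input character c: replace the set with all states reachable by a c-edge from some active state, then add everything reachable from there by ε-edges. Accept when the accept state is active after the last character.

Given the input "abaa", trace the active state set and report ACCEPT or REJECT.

start: ε-closure({0}) = {0,1,2}
'a' @ 1: {3,4,6}
'b' @ 2: {7,8}
'a' @ 3: {}  — no active states
rest 'a' ignored (set empty)
end set {} — state 1 not in

Answer: REJECT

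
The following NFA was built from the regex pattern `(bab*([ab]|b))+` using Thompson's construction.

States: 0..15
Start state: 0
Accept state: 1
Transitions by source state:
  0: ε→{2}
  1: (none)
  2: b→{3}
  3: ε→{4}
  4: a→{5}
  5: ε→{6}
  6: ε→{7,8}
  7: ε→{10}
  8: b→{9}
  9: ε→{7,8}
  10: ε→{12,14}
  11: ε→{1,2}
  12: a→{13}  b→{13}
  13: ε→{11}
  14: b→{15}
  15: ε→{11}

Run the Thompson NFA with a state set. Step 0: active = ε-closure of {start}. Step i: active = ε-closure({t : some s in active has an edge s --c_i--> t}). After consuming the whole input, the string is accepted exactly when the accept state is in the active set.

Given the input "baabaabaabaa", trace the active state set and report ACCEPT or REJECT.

Answer: ACCEPT

Trace:
S₀ = ε-closure({0}) = {0,2}
'b' @ 1: {3,4}
'a' @ 2: {5,6,7,8,10,12,14}
'a' @ 3: {1,2,11,13}  [accepting]
'b' @ 4: {3,4}
'a' @ 5: {5,6,7,8,10,12,14}
'a' @ 6: {1,2,11,13}  [accepting]
'b' @ 7: {3,4}
'a' @ 8: {5,6,7,8,10,12,14}
'a' @ 9: {1,2,11,13}  [accepting]
'b' @ 10: {3,4}
'a' @ 11: {5,6,7,8,10,12,14}
'a' @ 12: {1,2,11,13}  [accepting]
after full input: {1,2,11,13}  (accept=1 in)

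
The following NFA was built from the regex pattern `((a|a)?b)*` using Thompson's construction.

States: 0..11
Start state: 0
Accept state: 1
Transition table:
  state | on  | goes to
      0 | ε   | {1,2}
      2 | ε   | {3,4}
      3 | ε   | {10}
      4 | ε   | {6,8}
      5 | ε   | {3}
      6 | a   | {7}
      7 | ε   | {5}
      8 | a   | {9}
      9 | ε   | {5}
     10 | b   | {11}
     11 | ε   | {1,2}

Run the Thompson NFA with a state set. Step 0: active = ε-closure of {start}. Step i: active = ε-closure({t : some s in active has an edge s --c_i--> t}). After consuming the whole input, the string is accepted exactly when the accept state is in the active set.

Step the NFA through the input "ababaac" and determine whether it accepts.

Answer: REJECT

Trace:
S₀ = ε-closure({0}) = {0,1,2,3,4,6,8,10}
'a' @ 1: {3,5,7,9,10}
'b' @ 2: {1,2,3,4,6,8,10,11}  (accept∈set)
'a' @ 3: {3,5,7,9,10}
'b' @ 4: {1,2,3,4,6,8,10,11}  (accept∈set)
'a' @ 5: {3,5,7,9,10}
'a' @ 6: {}  — no active states
rest 'c' ignored (set empty)
end set {} — state 1 not in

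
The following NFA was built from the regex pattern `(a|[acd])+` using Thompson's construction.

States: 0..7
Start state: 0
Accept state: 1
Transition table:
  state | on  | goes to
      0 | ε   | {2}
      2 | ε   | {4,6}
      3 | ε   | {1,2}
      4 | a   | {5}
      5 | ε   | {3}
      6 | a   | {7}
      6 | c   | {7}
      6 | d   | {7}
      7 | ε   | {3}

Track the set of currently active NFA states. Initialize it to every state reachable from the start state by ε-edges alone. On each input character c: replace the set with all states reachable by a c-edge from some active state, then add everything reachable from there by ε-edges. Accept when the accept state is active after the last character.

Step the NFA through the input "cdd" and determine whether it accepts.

initial (ε-close {0}): {0,2,4,6}
'c' @ 1: {1,2,3,4,6,7}  (accept∈set)
'd' @ 2: {1,2,3,4,6,7}  (accept∈set)
'd' @ 3: {1,2,3,4,6,7}  (accept∈set)
after full input: {1,2,3,4,6,7}  (accept=1 in)

Answer: ACCEPT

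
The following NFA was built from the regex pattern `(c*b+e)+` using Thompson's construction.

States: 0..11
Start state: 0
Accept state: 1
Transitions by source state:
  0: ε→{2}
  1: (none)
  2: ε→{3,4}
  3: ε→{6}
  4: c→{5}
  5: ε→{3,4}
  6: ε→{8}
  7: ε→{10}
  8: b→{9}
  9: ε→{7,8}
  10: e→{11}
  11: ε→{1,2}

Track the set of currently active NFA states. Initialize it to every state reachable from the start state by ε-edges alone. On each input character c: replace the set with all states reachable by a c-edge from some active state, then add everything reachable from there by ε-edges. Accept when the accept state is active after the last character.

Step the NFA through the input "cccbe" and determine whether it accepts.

Answer: ACCEPT

Trace:
S₀ = ε-closure({0}) = {0,2,3,4,6,8}
'c' @ 1: {3,4,5,6,8}
'c' @ 2: {3,4,5,6,8}
'c' @ 3: {3,4,5,6,8}
'b' @ 4: {7,8,9,10}
'e' @ 5: {1,2,3,4,6,8,11}  [accepting]
after full input: {1,2,3,4,6,8,11}  (accept=1 in)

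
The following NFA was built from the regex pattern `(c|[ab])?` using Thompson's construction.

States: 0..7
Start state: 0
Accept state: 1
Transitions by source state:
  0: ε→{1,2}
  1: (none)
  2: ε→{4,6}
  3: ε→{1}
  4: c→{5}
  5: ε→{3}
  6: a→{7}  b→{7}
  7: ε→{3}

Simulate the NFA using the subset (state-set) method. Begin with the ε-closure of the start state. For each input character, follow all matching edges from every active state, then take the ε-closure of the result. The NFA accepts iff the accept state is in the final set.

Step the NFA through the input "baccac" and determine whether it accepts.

S₀ = ε-closure({0}) = {0,1,2,4,6}
'b' @ 1: {1,3,7}  ✓accept
'a' @ 2: {}  — no active states
rest 'ccac' ignored (set empty)
end set {} — state 1 not in

Answer: REJECT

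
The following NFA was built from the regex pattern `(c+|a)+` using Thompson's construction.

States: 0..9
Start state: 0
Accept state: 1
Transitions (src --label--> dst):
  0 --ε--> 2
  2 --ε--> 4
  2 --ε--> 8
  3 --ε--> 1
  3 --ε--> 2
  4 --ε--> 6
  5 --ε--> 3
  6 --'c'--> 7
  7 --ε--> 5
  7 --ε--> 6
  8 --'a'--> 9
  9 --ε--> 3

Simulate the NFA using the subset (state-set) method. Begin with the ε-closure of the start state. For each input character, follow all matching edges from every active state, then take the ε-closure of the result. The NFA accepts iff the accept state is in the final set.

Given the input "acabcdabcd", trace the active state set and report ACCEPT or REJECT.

S₀ = ε-closure({0}) = {0,2,4,6,8}
'a' @ 1: {1,2,3,4,6,8,9}  [accepting]
'c' @ 2: {1,2,3,4,5,6,7,8}  [accepting]
'a' @ 3: {1,2,3,4,6,8,9}  [accepting]
'b' @ 4: {}  — no active states
rest 'cdabcd' ignored (set empty)
end set {} — state 1 not in

Answer: REJECT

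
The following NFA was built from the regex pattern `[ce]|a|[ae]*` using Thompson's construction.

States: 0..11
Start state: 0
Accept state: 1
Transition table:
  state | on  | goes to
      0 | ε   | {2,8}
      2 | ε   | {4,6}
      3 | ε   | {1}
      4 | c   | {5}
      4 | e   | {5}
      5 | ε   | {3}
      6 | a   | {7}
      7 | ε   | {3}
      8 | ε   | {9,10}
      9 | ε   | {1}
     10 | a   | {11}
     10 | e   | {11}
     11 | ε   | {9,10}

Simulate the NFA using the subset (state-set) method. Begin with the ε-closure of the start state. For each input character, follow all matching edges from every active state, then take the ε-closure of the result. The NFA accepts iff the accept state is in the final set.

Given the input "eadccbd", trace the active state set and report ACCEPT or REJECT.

Answer: REJECT

Derivation:
start: ε-closure({0}) = {0,1,2,4,6,8,9,10}
'e' @ 1: {1,3,5,9,10,11}  ✓accept
'a' @ 2: {1,9,10,11}  ✓accept
'd' @ 3: {}  — dead — no transitions
rest 'ccbd' ignored (set empty)
final: {}; accept 1 not in set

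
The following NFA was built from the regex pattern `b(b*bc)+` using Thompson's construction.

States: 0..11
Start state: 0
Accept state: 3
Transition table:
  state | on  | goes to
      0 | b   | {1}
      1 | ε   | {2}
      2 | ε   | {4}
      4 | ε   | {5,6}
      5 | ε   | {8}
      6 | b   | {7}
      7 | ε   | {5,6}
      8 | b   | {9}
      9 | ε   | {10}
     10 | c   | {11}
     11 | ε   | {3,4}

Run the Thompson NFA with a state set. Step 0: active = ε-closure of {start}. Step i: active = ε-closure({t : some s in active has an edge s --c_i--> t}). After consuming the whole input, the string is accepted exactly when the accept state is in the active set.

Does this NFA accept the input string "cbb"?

Answer: REJECT

Steps:
start: ε-closure({0}) = {0}
'c' @ 1: {}  — no active states
rest 'bb' ignored (set empty)
after full input: {}  (accept=3 not in)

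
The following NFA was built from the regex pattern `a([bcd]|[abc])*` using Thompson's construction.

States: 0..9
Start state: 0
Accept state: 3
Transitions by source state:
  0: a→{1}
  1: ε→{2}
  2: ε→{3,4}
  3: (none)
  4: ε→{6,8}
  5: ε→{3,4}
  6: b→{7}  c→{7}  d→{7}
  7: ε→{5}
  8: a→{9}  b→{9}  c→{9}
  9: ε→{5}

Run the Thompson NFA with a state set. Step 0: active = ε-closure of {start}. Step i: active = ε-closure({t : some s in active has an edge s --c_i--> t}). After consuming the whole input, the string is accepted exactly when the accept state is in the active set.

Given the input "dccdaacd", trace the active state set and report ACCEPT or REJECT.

Answer: REJECT

Derivation:
initial (ε-close {0}): {0}
'd' @ 1: {}  — state set empty
rest 'ccdaacd' ignored (set empty)
end set {} — state 3 not in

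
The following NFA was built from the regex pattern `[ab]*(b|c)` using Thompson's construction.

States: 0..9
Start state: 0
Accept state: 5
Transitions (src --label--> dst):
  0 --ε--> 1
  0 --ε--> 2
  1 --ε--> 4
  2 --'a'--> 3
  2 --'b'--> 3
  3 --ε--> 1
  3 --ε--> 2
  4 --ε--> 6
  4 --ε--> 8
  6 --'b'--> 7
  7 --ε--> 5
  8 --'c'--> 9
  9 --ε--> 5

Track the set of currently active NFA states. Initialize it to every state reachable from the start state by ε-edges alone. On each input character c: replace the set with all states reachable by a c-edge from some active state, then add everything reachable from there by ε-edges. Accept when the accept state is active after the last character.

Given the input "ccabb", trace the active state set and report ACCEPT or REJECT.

Answer: REJECT

Trace:
S₀ = ε-closure({0}) = {0,1,2,4,6,8}
'c' @ 1: {5,9}  ✓accept
'c' @ 2: {}  — state set empty
rest 'abb' ignored (set empty)
final: {}; accept 5 not in set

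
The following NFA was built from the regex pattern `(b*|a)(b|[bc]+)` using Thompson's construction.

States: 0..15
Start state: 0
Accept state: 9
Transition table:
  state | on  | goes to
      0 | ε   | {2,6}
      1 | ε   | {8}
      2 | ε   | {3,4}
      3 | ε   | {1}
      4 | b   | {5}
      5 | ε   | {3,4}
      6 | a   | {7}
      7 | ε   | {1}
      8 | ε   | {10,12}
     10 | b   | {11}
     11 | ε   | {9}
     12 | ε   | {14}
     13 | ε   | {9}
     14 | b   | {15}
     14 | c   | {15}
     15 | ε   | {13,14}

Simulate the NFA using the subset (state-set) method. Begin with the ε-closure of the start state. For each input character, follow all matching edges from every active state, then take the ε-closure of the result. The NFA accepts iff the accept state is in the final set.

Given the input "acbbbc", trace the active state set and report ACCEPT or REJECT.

S₀ = ε-closure({0}) = {0,1,2,3,4,6,8,10,12,14}
'a' @ 1: {1,7,8,10,12,14}
'c' @ 2: {9,13,14,15}  [accepting]
'b' @ 3: {9,13,14,15}  [accepting]
'b' @ 4: {9,13,14,15}  [accepting]
'b' @ 5: {9,13,14,15}  [accepting]
'c' @ 6: {9,13,14,15}  [accepting]
final: {9,13,14,15}; accept 9 in set

Answer: ACCEPT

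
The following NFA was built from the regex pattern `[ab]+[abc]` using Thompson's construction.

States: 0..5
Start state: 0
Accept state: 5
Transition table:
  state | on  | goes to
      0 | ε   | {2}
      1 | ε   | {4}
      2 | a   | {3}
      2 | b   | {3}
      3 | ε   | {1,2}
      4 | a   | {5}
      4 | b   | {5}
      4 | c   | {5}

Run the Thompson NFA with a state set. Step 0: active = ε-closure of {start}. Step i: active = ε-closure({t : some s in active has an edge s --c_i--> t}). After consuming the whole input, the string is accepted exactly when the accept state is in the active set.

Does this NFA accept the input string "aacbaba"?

Answer: REJECT

Derivation:
S₀ = ε-closure({0}) = {0,2}
'a' @ 1: {1,2,3,4}
'a' @ 2: {1,2,3,4,5}  ✓accept
'c' @ 3: {5}  ✓accept
'b' @ 4: {}  — no active states
rest 'aba' ignored (set empty)
after full input: {}  (accept=5 not in)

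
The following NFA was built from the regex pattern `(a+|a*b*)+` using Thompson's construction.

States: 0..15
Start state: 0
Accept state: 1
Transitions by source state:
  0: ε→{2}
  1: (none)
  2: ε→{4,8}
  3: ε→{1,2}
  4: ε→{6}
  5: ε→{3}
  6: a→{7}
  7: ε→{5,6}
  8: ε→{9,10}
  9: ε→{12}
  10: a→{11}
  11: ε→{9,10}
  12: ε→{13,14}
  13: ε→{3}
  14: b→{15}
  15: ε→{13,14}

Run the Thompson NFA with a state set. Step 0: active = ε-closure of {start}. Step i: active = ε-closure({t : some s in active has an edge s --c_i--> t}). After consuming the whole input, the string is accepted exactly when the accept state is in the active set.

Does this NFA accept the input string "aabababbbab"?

Answer: ACCEPT

Steps:
start: ε-closure({0}) = {0,1,2,3,4,6,8,9,10,12,13,14}
'a' @ 1: {1,2,3,4,5,6,7,8,9,10,11,12,13,14}  ✓accept
'a' @ 2: {1,2,3,4,5,6,7,8,9,10,11,12,13,14}  ✓accept
'b' @ 3: {1,2,3,4,6,8,9,10,12,13,14,15}  ✓accept
'a' @ 4: {1,2,3,4,5,6,7,8,9,10,11,12,13,14}  ✓accept
'b' @ 5: {1,2,3,4,6,8,9,10,12,13,14,15}  ✓accept
'a' @ 6: {1,2,3,4,5,6,7,8,9,10,11,12,13,14}  ✓accept
'b' @ 7: {1,2,3,4,6,8,9,10,12,13,14,15}  ✓accept
'b' @ 8: {1,2,3,4,6,8,9,10,12,13,14,15}  ✓accept
'b' @ 9: {1,2,3,4,6,8,9,10,12,13,14,15}  ✓accept
'a' @ 10: {1,2,3,4,5,6,7,8,9,10,11,12,13,14}  ✓accept
'b' @ 11: {1,2,3,4,6,8,9,10,12,13,14,15}  ✓accept
final: {1,2,3,4,6,8,9,10,12,13,14,15}; accept 1 in set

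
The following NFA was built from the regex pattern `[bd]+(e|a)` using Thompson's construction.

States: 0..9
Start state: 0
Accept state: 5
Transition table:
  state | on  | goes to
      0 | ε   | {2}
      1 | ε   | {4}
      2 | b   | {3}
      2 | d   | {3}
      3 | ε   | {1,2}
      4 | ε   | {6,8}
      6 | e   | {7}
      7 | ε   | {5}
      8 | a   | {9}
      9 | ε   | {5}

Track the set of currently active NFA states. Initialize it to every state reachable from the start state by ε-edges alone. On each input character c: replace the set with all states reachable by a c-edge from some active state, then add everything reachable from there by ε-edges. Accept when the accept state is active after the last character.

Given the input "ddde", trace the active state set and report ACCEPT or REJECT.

Answer: ACCEPT

Steps:
S₀ = ε-closure({0}) = {0,2}
'd' @ 1: {1,2,3,4,6,8}
'd' @ 2: {1,2,3,4,6,8}
'd' @ 3: {1,2,3,4,6,8}
'e' @ 4: {5,7}  [accepting]
end set {5,7} — state 5 in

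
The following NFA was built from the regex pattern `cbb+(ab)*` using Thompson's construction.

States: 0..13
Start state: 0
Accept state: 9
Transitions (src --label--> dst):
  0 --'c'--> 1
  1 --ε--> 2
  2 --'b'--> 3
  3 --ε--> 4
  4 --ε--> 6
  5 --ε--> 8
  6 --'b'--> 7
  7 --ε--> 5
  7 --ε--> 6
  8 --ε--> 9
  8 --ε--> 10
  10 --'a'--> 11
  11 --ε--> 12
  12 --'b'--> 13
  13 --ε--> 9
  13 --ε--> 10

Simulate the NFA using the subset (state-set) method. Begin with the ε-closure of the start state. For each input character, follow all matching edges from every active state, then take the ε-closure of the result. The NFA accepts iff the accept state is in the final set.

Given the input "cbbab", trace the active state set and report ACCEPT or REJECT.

initial (ε-close {0}): {0}
'c' @ 1: {1,2}
'b' @ 2: {3,4,6}
'b' @ 3: {5,6,7,8,9,10}  (accept∈set)
'a' @ 4: {11,12}
'b' @ 5: {9,10,13}  (accept∈set)
end set {9,10,13} — state 9 in

Answer: ACCEPT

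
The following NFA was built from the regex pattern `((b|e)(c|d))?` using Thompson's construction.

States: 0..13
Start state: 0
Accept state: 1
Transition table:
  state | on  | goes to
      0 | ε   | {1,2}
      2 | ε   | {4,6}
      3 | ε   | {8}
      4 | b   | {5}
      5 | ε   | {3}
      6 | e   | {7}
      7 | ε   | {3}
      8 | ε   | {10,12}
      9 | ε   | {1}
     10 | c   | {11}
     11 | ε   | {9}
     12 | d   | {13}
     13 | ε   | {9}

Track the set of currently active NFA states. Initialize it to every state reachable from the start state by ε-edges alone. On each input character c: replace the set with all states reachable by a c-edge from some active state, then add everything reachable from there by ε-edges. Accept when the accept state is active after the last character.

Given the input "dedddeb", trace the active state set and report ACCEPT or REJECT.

Answer: REJECT

Trace:
S₀ = ε-closure({0}) = {0,1,2,4,6}
'd' @ 1: {}  — no active states
rest 'edddeb' ignored (set empty)
after full input: {}  (accept=1 not in)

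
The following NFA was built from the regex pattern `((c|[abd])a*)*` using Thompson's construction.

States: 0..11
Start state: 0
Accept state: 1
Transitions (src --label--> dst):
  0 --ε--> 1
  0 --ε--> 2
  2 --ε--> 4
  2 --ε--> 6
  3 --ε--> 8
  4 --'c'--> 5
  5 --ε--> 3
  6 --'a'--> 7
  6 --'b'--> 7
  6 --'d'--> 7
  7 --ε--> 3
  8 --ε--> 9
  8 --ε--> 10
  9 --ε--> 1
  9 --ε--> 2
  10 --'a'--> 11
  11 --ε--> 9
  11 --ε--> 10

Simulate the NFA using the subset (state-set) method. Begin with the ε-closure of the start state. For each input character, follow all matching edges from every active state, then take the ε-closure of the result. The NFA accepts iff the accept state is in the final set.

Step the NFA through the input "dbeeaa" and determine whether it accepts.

start: ε-closure({0}) = {0,1,2,4,6}
'd' @ 1: {1,2,3,4,6,7,8,9,10}  (accept∈set)
'b' @ 2: {1,2,3,4,6,7,8,9,10}  (accept∈set)
'e' @ 3: {}  — dead — no transitions
rest 'eaa' ignored (set empty)
end set {} — state 1 not in

Answer: REJECT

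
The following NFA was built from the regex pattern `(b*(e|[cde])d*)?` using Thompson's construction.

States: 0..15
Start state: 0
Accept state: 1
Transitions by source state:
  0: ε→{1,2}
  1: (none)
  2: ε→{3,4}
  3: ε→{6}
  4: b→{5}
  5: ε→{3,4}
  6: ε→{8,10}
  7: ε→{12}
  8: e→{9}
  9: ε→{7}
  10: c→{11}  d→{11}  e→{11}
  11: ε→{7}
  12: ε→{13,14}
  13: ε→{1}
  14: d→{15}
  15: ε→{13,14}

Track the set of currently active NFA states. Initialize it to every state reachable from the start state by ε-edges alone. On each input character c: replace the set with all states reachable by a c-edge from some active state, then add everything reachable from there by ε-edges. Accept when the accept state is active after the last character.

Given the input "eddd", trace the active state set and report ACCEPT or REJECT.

initial (ε-close {0}): {0,1,2,3,4,6,8,10}
'e' @ 1: {1,7,9,11,12,13,14}  [accepting]
'd' @ 2: {1,13,14,15}  [accepting]
'd' @ 3: {1,13,14,15}  [accepting]
'd' @ 4: {1,13,14,15}  [accepting]
final: {1,13,14,15}; accept 1 in set

Answer: ACCEPT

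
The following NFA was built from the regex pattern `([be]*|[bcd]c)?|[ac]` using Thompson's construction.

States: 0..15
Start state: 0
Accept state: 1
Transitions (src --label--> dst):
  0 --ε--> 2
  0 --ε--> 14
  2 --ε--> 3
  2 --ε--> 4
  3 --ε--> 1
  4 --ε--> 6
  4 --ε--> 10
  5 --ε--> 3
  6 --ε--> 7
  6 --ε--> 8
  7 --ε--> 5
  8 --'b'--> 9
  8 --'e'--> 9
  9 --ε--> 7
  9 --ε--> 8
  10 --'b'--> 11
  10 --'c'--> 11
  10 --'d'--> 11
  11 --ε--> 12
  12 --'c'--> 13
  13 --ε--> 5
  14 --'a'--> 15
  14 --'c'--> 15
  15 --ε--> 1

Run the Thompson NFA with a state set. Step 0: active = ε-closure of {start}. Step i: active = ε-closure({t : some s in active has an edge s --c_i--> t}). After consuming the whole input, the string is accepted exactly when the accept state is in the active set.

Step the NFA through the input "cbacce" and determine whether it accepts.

Answer: REJECT

Trace:
start: ε-closure({0}) = {0,1,2,3,4,5,6,7,8,10,14}
'c' @ 1: {1,11,12,15}  ✓accept
'b' @ 2: {}  — no active states
rest 'acce' ignored (set empty)
end set {} — state 1 not in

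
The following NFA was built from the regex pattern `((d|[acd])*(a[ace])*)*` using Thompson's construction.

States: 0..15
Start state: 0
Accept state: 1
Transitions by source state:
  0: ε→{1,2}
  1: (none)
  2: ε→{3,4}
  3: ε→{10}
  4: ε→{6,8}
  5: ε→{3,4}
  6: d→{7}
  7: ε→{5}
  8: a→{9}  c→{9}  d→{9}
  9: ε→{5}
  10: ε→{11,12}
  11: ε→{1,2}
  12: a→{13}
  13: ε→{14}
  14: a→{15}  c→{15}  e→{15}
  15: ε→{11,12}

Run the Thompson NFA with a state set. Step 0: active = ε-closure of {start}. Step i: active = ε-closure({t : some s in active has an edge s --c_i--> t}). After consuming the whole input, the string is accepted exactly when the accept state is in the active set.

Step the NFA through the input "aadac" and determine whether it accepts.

Answer: ACCEPT

Trace:
start: ε-closure({0}) = {0,1,2,3,4,6,8,10,11,12}
'a' @ 1: {1,2,3,4,5,6,8,9,10,11,12,13,14}  (accept∈set)
'a' @ 2: {1,2,3,4,5,6,8,9,10,11,12,13,14,15}  (accept∈set)
'd' @ 3: {1,2,3,4,5,6,7,8,9,10,11,12}  (accept∈set)
'a' @ 4: {1,2,3,4,5,6,8,9,10,11,12,13,14}  (accept∈set)
'c' @ 5: {1,2,3,4,5,6,8,9,10,11,12,15}  (accept∈set)
after full input: {1,2,3,4,5,6,8,9,10,11,12,15}  (accept=1 in)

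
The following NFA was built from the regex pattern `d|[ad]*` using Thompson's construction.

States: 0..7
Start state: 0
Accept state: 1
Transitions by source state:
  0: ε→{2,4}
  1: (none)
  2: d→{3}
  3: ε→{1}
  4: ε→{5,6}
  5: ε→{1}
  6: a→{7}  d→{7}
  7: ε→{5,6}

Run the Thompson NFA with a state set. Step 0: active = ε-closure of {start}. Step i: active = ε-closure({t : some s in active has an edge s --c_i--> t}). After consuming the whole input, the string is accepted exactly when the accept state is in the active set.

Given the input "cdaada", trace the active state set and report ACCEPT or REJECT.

Answer: REJECT

Derivation:
initial (ε-close {0}): {0,1,2,4,5,6}
'c' @ 1: {}  — state set empty
rest 'daada' ignored (set empty)
final: {}; accept 1 not in set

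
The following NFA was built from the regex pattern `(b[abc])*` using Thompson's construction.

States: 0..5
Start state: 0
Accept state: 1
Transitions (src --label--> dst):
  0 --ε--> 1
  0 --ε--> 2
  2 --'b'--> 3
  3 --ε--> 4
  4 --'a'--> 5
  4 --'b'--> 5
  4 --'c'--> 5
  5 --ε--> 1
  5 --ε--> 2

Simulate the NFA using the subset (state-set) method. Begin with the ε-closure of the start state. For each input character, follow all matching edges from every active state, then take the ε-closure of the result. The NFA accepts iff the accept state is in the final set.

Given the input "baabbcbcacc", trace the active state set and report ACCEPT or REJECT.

S₀ = ε-closure({0}) = {0,1,2}
'b' @ 1: {3,4}
'a' @ 2: {1,2,5}  [accepting]
'a' @ 3: {}  — dead — no transitions
rest 'bbcbcacc' ignored (set empty)
final: {}; accept 1 not in set

Answer: REJECT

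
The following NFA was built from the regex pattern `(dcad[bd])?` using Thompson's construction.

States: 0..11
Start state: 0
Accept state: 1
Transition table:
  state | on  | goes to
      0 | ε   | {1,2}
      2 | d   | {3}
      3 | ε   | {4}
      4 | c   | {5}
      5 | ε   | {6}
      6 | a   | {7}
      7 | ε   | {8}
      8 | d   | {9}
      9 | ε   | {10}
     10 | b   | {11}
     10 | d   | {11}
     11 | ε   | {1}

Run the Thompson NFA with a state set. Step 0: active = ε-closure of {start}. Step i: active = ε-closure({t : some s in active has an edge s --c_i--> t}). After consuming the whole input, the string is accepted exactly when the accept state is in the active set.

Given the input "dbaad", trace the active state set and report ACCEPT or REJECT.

initial (ε-close {0}): {0,1,2}
'd' @ 1: {3,4}
'b' @ 2: {}  — dead — no transitions
rest 'aad' ignored (set empty)
end set {} — state 1 not in

Answer: REJECT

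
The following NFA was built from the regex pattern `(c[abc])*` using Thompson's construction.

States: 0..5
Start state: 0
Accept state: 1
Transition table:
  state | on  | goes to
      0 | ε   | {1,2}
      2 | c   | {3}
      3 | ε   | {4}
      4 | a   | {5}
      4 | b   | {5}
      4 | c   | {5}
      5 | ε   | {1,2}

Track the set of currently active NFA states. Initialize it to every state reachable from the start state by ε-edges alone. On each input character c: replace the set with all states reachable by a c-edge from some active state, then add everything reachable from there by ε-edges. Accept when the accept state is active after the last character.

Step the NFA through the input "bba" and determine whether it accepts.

start: ε-closure({0}) = {0,1,2}
'b' @ 1: {}  — no active states
rest 'ba' ignored (set empty)
final: {}; accept 1 not in set

Answer: REJECT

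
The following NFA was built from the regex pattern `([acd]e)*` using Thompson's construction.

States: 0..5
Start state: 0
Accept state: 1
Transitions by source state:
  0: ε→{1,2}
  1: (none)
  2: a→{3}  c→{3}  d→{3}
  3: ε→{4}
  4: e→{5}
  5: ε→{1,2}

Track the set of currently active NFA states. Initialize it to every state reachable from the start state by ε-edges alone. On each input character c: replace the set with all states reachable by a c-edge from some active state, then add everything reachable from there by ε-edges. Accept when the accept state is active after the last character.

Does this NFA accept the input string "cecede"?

Answer: ACCEPT

Trace:
initial (ε-close {0}): {0,1,2}
'c' @ 1: {3,4}
'e' @ 2: {1,2,5}  [accepting]
'c' @ 3: {3,4}
'e' @ 4: {1,2,5}  [accepting]
'd' @ 5: {3,4}
'e' @ 6: {1,2,5}  [accepting]
after full input: {1,2,5}  (accept=1 in)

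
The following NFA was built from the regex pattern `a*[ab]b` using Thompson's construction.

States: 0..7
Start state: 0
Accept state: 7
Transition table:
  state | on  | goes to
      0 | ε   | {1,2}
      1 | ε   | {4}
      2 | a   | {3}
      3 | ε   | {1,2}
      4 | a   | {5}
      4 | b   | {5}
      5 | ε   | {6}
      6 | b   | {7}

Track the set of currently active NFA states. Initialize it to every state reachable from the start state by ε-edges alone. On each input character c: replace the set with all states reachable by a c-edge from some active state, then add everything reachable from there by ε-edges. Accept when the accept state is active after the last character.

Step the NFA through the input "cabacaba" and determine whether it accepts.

Answer: REJECT

Derivation:
S₀ = ε-closure({0}) = {0,1,2,4}
'c' @ 1: {}  — state set empty
rest 'abacaba' ignored (set empty)
end set {} — state 7 not in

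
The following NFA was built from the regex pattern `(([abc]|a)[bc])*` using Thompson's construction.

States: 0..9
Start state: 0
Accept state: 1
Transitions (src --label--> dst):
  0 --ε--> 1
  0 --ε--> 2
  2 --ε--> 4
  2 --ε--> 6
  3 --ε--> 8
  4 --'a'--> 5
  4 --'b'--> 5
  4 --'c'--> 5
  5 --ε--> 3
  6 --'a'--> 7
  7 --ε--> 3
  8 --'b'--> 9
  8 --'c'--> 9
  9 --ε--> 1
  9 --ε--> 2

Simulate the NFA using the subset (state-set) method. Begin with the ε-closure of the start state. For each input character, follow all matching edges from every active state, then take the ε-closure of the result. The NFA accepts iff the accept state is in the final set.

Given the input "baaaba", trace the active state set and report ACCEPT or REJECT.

initial (ε-close {0}): {0,1,2,4,6}
'b' @ 1: {3,5,8}
'a' @ 2: {}  — dead — no transitions
rest 'aaba' ignored (set empty)
end set {} — state 1 not in

Answer: REJECT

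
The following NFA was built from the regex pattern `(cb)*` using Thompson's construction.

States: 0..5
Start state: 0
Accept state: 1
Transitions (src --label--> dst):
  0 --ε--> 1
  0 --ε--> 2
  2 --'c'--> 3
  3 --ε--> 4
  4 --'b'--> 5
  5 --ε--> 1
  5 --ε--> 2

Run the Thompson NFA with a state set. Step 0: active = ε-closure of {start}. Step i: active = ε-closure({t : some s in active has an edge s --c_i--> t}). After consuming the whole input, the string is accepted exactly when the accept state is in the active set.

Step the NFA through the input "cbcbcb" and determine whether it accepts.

Answer: ACCEPT

Steps:
start: ε-closure({0}) = {0,1,2}
'c' @ 1: {3,4}
'b' @ 2: {1,2,5}  ✓accept
'c' @ 3: {3,4}
'b' @ 4: {1,2,5}  ✓accept
'c' @ 5: {3,4}
'b' @ 6: {1,2,5}  ✓accept
end set {1,2,5} — state 1 in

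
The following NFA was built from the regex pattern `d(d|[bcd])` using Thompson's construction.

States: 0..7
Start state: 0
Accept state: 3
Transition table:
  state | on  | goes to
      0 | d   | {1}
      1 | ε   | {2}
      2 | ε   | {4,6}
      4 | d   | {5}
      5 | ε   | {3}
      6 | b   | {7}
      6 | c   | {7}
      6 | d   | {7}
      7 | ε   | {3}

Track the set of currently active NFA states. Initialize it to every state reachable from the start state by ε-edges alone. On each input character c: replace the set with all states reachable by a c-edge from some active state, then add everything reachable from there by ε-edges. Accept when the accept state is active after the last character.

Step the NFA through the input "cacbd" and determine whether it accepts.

initial (ε-close {0}): {0}
'c' @ 1: {}  — dead — no transitions
rest 'acbd' ignored (set empty)
end set {} — state 3 not in

Answer: REJECT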